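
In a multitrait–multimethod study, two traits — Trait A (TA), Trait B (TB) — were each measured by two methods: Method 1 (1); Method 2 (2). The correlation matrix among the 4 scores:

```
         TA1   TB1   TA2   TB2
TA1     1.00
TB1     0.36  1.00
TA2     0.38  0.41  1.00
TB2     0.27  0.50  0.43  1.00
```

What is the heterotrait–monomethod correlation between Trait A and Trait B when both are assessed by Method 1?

Different traits, same method: r(TA1, TB1) = 0.36.

0.36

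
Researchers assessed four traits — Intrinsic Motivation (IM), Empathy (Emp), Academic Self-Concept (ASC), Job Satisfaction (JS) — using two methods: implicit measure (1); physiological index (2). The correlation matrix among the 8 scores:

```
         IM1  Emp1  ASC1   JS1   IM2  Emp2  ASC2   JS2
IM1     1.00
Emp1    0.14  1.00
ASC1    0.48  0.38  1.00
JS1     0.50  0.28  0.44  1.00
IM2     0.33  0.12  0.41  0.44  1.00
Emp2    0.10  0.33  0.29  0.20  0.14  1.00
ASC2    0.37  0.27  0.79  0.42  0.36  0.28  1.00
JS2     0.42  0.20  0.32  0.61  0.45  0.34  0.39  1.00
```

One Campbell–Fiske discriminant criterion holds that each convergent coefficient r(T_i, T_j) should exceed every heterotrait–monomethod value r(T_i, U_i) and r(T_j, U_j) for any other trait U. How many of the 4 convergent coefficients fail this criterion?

Each convergent coefficient versus the relevant comparison correlations:
IM (methods 1·2): 0.33 vs {0.14, 0.14, 0.48, 0.36, 0.50, 0.45} → fail.
Emp (methods 1·2): 0.33 vs {0.14, 0.14, 0.38, 0.28, 0.28, 0.34} → fail.
ASC (methods 1·2): 0.79 vs {0.48, 0.36, 0.38, 0.28, 0.44, 0.39} → pass.
JS (methods 1·2): 0.61 vs {0.50, 0.45, 0.28, 0.34, 0.44, 0.39} → pass.
2 of 4 fail.

2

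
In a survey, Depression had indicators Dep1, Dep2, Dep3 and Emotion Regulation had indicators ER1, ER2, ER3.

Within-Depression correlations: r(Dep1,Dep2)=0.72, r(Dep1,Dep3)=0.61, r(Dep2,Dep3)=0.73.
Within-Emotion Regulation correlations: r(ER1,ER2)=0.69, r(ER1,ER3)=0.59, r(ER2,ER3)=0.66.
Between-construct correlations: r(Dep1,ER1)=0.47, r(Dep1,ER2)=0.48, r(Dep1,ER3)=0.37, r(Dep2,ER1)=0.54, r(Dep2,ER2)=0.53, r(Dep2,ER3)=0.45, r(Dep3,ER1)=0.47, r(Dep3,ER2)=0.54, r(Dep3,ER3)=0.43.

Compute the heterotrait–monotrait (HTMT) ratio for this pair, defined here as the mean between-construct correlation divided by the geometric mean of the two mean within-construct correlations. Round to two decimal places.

0.71

Mean heterotrait r = 4.28/9 = 0.4756.
Mean within-Dep = 2.06/3 = 0.6867; mean within-ER = 1.94/3 = 0.6467.
Geometric mean = √(0.6867 × 0.6467) = 0.6664.
HTMT = 0.4756 / 0.6664 = 0.71.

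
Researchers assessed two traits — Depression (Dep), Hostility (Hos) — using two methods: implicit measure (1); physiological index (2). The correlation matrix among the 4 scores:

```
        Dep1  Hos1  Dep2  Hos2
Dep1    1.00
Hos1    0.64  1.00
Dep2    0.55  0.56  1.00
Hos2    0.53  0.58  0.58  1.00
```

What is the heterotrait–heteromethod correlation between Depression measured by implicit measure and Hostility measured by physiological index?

0.53

Different traits and methods: r(Dep1, Hos2) = 0.53.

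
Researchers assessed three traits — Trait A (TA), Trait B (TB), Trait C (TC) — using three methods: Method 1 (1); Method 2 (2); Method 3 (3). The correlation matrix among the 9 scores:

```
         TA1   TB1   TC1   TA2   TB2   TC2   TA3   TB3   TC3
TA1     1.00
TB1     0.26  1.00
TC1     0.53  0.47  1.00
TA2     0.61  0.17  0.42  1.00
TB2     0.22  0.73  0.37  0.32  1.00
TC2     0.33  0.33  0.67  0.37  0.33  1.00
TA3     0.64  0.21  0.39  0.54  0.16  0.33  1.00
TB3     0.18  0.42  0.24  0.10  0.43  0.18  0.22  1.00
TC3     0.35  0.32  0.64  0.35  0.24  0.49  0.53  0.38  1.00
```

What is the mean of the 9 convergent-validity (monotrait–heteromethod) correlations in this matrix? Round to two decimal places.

Convergent values: 0.61, 0.64, 0.54, 0.73, 0.42, 0.43, 0.67, 0.64, 0.49; mean = 5.17/9 = 0.57.

0.57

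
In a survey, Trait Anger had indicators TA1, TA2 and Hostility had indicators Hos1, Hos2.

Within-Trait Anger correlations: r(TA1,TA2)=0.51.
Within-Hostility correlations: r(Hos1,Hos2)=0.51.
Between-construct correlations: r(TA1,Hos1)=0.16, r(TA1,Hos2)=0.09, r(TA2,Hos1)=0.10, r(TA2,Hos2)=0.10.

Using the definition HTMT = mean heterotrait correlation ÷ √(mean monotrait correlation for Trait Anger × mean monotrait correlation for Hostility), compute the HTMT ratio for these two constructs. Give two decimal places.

0.22

Mean heterotrait r = 0.45/4 = 0.1125.
Mean within-TA = 0.51/1 = 0.5100; mean within-Hos = 0.51/1 = 0.5100.
Geometric mean = √(0.5100 × 0.5100) = 0.5100.
HTMT = 0.1125 / 0.5100 = 0.22.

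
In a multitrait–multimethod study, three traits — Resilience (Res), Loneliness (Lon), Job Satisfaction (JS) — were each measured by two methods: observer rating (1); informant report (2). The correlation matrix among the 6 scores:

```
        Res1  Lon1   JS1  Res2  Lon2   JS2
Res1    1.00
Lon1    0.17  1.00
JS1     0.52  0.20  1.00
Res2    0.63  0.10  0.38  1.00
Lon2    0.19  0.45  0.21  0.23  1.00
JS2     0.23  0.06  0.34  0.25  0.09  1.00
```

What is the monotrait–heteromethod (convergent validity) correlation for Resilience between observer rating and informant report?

0.63

Same trait (Res), different methods: r(Res1, Res2) = 0.63.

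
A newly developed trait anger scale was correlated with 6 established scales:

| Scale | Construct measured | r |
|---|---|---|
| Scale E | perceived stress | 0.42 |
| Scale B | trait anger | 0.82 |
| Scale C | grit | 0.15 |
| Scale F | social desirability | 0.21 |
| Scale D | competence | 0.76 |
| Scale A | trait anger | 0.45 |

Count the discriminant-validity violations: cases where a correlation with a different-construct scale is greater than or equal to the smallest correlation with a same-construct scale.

Convergent (same construct = trait anger): Scale B, Scale A.
Smallest convergent = 0.45. Discriminant values: 0.42, 0.15, 0.21, 0.76; count ≥ 0.45 → 1.

1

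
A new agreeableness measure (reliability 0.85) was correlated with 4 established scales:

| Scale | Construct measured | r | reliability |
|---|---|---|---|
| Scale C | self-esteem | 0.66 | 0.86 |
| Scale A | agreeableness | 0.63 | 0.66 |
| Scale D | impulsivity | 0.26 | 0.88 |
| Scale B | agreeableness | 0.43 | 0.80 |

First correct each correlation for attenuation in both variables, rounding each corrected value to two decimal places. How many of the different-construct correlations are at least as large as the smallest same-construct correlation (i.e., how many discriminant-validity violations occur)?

1

Disattenuated r (r / √(r_scale · r_new)):
  Scale C (disc): 0.66 / √(0.86·0.85) = 0.77
  Scale A (conv): 0.63 / √(0.66·0.85) = 0.84
  Scale D (disc): 0.26 / √(0.88·0.85) = 0.30
  Scale B (conv): 0.43 / √(0.80·0.85) = 0.52
Smallest convergent = 0.52. Discriminant values: 0.77, 0.30; count ≥ 0.52 → 1.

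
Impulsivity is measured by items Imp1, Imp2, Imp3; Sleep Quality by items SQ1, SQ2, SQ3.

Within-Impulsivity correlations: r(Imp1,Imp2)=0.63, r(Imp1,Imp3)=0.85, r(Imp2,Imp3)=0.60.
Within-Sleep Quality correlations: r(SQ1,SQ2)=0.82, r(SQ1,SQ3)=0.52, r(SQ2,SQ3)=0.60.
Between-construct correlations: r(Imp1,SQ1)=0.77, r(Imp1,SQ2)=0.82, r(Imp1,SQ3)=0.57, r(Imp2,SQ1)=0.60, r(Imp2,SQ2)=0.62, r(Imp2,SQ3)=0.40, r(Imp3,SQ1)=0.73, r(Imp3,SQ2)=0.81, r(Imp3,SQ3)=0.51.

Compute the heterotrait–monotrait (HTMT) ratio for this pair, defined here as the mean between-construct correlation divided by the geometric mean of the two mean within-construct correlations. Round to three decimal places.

0.967

Between-construct mean = 5.83/9 = 0.6478.
Mean within-Imp = 2.08/3 = 0.6933; mean within-SQ = 1.94/3 = 0.6467.
Geometric mean = √(0.6933 × 0.6467) = 0.6696.
HTMT = 0.6478 / 0.6696 = 0.967.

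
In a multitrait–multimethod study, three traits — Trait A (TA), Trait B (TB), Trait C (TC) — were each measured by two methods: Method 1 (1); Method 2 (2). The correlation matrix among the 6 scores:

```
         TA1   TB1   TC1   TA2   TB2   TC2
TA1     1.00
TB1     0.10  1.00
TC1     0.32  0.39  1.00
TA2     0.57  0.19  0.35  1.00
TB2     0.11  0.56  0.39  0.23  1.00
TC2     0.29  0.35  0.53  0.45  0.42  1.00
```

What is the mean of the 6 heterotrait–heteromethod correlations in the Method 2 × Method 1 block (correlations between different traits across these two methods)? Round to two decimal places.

HTHM values (method 2 × method 1): 0.19, 0.35, 0.11, 0.39, 0.29, 0.35; mean = 1.68/6 = 0.28.

0.28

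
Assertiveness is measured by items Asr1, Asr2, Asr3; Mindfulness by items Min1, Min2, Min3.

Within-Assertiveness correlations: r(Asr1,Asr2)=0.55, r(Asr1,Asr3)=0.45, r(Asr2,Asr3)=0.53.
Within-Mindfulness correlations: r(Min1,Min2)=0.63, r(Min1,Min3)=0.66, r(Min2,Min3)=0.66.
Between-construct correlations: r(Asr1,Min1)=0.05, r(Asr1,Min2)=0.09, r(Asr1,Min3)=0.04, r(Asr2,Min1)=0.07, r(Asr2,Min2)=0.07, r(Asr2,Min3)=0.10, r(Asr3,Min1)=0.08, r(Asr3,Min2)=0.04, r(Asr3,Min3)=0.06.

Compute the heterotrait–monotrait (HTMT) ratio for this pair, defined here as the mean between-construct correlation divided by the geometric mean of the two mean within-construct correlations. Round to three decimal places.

0.116

Mean heterotrait r = 0.60/9 = 0.0667.
Mean within-Asr = 1.53/3 = 0.5100; mean within-Min = 1.95/3 = 0.6500.
Geometric mean = √(0.5100 × 0.6500) = 0.5758.
HTMT = 0.0667 / 0.5758 = 0.116.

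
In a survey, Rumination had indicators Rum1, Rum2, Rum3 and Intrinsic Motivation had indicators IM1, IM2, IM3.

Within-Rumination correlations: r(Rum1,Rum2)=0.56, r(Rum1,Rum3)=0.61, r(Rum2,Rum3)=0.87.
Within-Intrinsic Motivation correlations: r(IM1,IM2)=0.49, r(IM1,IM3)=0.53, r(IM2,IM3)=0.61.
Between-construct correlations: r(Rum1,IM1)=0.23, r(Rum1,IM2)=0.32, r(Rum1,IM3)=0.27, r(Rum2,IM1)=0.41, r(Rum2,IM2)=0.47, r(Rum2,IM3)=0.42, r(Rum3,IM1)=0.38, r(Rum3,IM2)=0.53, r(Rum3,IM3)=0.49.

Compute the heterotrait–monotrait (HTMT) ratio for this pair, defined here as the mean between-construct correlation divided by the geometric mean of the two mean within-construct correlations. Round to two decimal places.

0.64

Mean between = 3.52/9 = 0.3911.
Mean within-Rum = 2.04/3 = 0.6800; mean within-IM = 1.63/3 = 0.5433.
Geometric mean = √(0.6800 × 0.5433) = 0.6078.
HTMT = 0.3911 / 0.6078 = 0.64.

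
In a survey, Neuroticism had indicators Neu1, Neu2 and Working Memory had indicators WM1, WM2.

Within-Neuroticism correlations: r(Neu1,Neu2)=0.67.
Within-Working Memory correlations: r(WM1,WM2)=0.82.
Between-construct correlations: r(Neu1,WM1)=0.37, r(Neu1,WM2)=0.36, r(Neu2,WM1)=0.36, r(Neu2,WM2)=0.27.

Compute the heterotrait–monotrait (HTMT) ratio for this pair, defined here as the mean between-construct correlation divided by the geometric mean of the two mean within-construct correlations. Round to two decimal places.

Mean between = 1.36/4 = 0.3400.
Mean within-Neu = 0.67/1 = 0.6700; mean within-WM = 0.82/1 = 0.8200.
Geometric mean = √(0.6700 × 0.8200) = 0.7412.
HTMT = 0.3400 / 0.7412 = 0.46.

0.46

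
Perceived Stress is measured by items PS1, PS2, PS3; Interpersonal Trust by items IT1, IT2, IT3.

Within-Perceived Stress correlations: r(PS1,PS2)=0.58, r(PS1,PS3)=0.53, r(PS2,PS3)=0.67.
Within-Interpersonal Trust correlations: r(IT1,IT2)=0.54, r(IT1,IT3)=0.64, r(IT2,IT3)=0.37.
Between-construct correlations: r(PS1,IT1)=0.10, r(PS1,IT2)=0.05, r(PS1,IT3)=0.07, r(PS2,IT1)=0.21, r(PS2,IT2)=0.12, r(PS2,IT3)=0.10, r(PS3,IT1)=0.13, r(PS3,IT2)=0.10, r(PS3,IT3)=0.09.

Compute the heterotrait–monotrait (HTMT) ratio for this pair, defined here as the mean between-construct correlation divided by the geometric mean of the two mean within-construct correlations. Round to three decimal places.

0.195

Between-construct mean = 0.97/9 = 0.1078.
Mean within-PS = 1.78/3 = 0.5933; mean within-IT = 1.55/3 = 0.5167.
Geometric mean = √(0.5933 × 0.5167) = 0.5537.
HTMT = 0.1078 / 0.5537 = 0.195.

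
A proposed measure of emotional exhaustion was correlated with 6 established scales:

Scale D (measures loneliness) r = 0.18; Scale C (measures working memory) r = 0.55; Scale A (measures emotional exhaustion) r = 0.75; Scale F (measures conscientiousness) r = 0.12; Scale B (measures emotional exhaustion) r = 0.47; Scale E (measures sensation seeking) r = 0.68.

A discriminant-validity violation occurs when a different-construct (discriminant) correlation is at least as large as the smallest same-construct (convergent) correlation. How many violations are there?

2

Convergent (same construct = emotional exhaustion): Scale A, Scale B.
Smallest convergent = 0.47. Discriminant values: 0.18, 0.55, 0.12, 0.68; count ≥ 0.47 → 2.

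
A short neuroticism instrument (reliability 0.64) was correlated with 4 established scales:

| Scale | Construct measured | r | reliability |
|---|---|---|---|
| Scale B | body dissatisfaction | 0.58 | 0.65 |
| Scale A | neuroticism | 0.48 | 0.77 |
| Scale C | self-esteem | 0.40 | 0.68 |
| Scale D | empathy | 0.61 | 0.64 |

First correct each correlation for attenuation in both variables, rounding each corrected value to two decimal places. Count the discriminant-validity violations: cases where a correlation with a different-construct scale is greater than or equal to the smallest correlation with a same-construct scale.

Disattenuated r (r / √(r_scale · r_new)):
  Scale B (disc): 0.58 / √(0.65·0.64) = 0.90
  Scale A (conv): 0.48 / √(0.77·0.64) = 0.68
  Scale C (disc): 0.40 / √(0.68·0.64) = 0.61
  Scale D (disc): 0.61 / √(0.64·0.64) = 0.95
Smallest convergent = 0.68. Discriminant values: 0.90, 0.61, 0.95; count ≥ 0.68 → 2.

2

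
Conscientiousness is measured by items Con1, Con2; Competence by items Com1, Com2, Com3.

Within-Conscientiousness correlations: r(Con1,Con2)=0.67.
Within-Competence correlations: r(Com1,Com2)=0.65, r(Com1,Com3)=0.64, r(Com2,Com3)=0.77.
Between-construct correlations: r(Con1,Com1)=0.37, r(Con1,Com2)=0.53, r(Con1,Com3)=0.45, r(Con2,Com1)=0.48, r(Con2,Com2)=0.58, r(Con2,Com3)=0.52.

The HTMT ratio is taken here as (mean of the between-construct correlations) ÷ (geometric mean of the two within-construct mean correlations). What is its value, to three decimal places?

0.720

Mean heterotrait r = 2.93/6 = 0.4883.
Mean within-Con = 0.67/1 = 0.6700; mean within-Com = 2.06/3 = 0.6867.
Geometric mean = √(0.6700 × 0.6867) = 0.6783.
HTMT = 0.4883 / 0.6783 = 0.720.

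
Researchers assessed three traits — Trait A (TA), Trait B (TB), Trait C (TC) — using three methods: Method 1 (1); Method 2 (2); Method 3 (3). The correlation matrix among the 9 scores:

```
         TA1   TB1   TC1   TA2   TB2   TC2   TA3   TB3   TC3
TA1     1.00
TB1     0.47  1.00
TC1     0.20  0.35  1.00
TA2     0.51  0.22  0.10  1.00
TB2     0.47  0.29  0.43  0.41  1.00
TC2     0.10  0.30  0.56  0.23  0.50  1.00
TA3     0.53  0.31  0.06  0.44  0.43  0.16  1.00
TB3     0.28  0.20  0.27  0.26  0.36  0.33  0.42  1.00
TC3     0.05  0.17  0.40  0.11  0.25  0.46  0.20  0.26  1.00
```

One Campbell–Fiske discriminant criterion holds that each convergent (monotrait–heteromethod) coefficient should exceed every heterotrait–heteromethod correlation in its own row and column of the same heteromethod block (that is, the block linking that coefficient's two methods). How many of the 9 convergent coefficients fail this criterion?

Each convergent coefficient versus the relevant comparison correlations:
TA (methods 1·2): 0.51 vs {0.47, 0.22, 0.10, 0.10} → pass.
TA (methods 1·3): 0.53 vs {0.28, 0.31, 0.05, 0.06} → pass.
TA (methods 2·3): 0.44 vs {0.26, 0.43, 0.11, 0.16} → pass.
TB (methods 1·2): 0.29 vs {0.22, 0.47, 0.30, 0.43} → fail.
TB (methods 1·3): 0.20 vs {0.31, 0.28, 0.17, 0.27} → fail.
TB (methods 2·3): 0.36 vs {0.43, 0.26, 0.25, 0.33} → fail.
TC (methods 1·2): 0.56 vs {0.10, 0.10, 0.43, 0.30} → pass.
TC (methods 1·3): 0.40 vs {0.06, 0.05, 0.27, 0.17} → pass.
TC (methods 2·3): 0.46 vs {0.16, 0.11, 0.33, 0.25} → pass.
3 of 9 fail.

3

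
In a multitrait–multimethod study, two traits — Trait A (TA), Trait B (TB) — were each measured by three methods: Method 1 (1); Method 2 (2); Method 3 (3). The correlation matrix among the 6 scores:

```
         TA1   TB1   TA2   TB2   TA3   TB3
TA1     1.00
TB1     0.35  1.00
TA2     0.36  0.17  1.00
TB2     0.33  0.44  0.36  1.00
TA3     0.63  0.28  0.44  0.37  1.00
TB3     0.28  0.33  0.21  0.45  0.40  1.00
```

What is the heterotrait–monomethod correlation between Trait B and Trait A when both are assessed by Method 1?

Different traits, same method: r(TB1, TA1) = 0.35.

0.35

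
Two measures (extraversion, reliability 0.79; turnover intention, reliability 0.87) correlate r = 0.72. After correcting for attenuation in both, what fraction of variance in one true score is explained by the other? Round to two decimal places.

0.75

Disattenuated r = 0.72 / √(0.79 × 0.87) = 0.72 / 0.8290 = 0.8685.
Shared true-score variance = 0.8685² = 0.7543 ≈ 0.75.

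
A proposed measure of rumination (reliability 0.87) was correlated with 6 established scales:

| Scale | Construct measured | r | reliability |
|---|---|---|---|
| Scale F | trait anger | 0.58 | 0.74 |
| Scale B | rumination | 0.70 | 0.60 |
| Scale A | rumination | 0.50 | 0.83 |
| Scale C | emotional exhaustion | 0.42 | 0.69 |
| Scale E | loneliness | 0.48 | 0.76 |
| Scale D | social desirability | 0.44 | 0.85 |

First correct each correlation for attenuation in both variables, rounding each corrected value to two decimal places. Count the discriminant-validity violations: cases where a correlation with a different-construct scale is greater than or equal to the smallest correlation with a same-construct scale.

Disattenuated r (r / √(r_scale · r_new)):
  Scale F (disc): 0.58 / √(0.74·0.87) = 0.72
  Scale B (conv): 0.70 / √(0.60·0.87) = 0.97
  Scale A (conv): 0.50 / √(0.83·0.87) = 0.59
  Scale C (disc): 0.42 / √(0.69·0.87) = 0.54
  Scale E (disc): 0.48 / √(0.76·0.87) = 0.59
  Scale D (disc): 0.44 / √(0.85·0.87) = 0.51
Smallest convergent = 0.59. Discriminant values: 0.72, 0.54, 0.59, 0.51; count ≥ 0.59 → 2.

2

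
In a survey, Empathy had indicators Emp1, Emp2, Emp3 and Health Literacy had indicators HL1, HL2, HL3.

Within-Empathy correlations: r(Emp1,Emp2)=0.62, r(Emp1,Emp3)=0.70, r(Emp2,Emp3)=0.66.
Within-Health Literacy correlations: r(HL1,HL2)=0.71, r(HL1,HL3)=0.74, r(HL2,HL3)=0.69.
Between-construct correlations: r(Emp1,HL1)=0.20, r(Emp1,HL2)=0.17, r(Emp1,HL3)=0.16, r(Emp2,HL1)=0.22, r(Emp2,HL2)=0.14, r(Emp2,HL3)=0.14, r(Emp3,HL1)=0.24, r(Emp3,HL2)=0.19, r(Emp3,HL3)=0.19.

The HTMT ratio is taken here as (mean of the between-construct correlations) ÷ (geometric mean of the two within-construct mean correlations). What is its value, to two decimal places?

0.27

Mean between = 1.65/9 = 0.1833.
Mean within-Emp = 1.98/3 = 0.6600; mean within-HL = 2.14/3 = 0.7133.
Geometric mean = √(0.6600 × 0.7133) = 0.6861.
HTMT = 0.1833 / 0.6861 = 0.27.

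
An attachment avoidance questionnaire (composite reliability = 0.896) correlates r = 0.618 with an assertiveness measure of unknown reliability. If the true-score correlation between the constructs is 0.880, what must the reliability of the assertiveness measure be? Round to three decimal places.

0.550

r_true = r_obs / √(r_xx · r_yy) ⇒ 0.880 = 0.618 / √(0.896 · r_yy).
√(0.896 · r_yy) = 0.618 / 0.880 = 0.7023; 0.896 · r_yy = 0.4932; r_yy = 0.4932 / 0.896 ≈ 0.550.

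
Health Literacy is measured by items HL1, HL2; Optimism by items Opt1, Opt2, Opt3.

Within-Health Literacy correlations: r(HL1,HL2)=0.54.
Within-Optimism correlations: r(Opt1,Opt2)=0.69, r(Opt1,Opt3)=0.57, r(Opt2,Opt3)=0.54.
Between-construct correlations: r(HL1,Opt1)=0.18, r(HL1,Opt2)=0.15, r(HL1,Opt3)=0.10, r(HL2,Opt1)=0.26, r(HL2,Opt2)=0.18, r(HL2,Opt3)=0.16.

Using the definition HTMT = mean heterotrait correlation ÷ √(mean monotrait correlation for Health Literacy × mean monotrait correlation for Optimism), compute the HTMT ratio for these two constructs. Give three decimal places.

Mean between = 1.03/6 = 0.1717.
Mean within-HL = 0.54/1 = 0.5400; mean within-Opt = 1.80/3 = 0.6000.
Geometric mean = √(0.5400 × 0.6000) = 0.5692.
HTMT = 0.1717 / 0.5692 = 0.302.

0.302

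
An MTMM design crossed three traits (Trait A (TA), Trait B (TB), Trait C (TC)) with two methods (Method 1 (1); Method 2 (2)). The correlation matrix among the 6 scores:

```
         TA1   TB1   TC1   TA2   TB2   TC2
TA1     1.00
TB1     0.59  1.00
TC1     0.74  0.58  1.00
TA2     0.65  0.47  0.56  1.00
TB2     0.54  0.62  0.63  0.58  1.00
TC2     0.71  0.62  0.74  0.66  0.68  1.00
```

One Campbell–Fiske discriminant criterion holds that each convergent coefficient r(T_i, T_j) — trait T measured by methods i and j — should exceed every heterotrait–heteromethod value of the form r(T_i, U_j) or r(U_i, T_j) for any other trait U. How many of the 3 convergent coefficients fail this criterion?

2

Convergent coefficients and their comparison sets:
TA (methods 1·2): 0.65 vs {0.54, 0.47, 0.71, 0.56} → fail.
TB (methods 1·2): 0.62 vs {0.47, 0.54, 0.62, 0.63} → fail.
TC (methods 1·2): 0.74 vs {0.56, 0.71, 0.63, 0.62} → pass.
2 of 3 fail.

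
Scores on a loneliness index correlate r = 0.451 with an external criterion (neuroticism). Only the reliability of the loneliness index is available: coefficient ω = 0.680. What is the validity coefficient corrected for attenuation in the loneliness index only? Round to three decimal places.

Single correction: r_c = r_obs / √r_xx = 0.451 / √0.680 = 0.451 / 0.8246 ≈ 0.547.

0.547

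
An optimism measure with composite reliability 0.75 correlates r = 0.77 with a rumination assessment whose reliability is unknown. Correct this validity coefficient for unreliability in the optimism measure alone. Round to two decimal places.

0.89

Single correction: r_c = r_obs / √r_xx = 0.77 / √0.75 = 0.77 / 0.8660 ≈ 0.89.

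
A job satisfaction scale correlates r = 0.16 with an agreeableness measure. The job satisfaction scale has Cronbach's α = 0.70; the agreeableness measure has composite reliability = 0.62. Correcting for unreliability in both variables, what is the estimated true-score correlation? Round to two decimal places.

r_true = r_obs / √(r_xx · r_yy) = 0.16 / √(0.70 × 0.62) = 0.16 / √0.4340 = 0.16 / 0.6588 ≈ 0.24.

0.24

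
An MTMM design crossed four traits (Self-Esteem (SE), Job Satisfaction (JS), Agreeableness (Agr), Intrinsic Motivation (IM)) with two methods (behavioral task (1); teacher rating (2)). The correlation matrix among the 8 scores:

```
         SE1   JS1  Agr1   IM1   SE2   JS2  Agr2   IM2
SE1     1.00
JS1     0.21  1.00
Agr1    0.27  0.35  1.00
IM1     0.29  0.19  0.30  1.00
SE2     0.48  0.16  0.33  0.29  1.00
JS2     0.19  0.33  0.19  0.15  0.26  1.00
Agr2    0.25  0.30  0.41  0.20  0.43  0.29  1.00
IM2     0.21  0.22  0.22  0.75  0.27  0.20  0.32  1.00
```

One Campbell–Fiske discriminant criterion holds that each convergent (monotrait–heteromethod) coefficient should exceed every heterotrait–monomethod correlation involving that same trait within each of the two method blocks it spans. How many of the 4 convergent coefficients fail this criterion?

Convergent coefficients and their comparison sets:
SE (methods 1·2): 0.48 vs {0.21, 0.26, 0.27, 0.43, 0.29, 0.27} → pass.
JS (methods 1·2): 0.33 vs {0.21, 0.26, 0.35, 0.29, 0.19, 0.20} → fail.
Agr (methods 1·2): 0.41 vs {0.27, 0.43, 0.35, 0.29, 0.30, 0.32} → fail.
IM (methods 1·2): 0.75 vs {0.29, 0.27, 0.19, 0.20, 0.30, 0.32} → pass.
2 of 4 fail.

2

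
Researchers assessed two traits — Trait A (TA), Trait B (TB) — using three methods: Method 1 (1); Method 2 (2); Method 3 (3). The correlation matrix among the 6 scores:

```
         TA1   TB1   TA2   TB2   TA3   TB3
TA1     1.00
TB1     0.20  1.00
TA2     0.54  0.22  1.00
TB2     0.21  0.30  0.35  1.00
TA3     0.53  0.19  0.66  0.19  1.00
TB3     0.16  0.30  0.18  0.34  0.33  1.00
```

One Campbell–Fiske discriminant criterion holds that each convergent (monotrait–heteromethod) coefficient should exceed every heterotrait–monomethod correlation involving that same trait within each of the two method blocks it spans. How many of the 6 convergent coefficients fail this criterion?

Checking each validity diagonal entry against its comparison values:
TA (methods 1·2): 0.54 vs {0.20, 0.35} → pass.
TA (methods 1·3): 0.53 vs {0.20, 0.33} → pass.
TA (methods 2·3): 0.66 vs {0.35, 0.33} → pass.
TB (methods 1·2): 0.30 vs {0.20, 0.35} → fail.
TB (methods 1·3): 0.30 vs {0.20, 0.33} → fail.
TB (methods 2·3): 0.34 vs {0.35, 0.33} → fail.
3 of 6 fail.

3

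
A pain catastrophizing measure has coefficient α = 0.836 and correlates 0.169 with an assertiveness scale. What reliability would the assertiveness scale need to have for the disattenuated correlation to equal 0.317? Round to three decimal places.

0.340

r_true = r_obs / √(r_xx · r_yy) ⇒ 0.317 = 0.169 / √(0.836 · r_yy).
√(0.836 · r_yy) = 0.169 / 0.317 = 0.5331; 0.836 · r_yy = 0.2842; r_yy = 0.2842 / 0.836 ≈ 0.340.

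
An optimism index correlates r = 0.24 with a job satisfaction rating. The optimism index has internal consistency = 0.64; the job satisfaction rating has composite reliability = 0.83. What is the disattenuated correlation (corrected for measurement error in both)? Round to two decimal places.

0.33

r_true = r_obs / √(r_xx · r_yy) = 0.24 / √(0.64 × 0.83) = 0.24 / √0.5312 = 0.24 / 0.7288 ≈ 0.33.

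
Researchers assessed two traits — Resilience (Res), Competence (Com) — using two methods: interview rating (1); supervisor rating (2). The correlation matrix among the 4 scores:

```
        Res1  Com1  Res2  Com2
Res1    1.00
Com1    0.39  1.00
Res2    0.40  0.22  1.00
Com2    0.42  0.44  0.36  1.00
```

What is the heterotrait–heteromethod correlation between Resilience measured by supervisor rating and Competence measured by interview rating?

Different traits and methods: r(Res2, Com1) = 0.22.

0.22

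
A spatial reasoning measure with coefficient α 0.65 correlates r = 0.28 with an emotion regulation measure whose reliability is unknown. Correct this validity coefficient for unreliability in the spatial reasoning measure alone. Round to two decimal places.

Single correction: r_c = r_obs / √r_xx = 0.28 / √0.65 = 0.28 / 0.8062 ≈ 0.35.

0.35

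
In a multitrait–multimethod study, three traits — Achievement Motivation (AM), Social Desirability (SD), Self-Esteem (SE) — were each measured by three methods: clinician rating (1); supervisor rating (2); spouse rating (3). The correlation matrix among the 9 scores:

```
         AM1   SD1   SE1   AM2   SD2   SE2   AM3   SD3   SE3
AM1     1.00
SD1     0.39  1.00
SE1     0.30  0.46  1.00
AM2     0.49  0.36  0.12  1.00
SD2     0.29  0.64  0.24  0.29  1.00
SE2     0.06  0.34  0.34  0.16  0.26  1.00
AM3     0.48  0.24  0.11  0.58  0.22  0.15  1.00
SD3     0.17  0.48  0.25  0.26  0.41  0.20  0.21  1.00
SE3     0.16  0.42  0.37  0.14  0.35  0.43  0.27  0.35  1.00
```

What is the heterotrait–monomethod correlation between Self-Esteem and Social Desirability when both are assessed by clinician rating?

0.46

Different traits, same method: r(SE1, SD1) = 0.46.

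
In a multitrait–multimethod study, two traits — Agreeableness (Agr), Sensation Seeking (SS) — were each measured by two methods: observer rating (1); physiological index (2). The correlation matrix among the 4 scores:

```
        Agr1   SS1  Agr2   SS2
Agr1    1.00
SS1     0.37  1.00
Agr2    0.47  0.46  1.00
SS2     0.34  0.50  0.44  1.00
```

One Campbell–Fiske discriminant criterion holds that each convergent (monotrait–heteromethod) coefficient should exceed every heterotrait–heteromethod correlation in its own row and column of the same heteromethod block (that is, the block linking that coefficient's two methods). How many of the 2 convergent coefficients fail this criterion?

0

Convergent coefficients and their comparison sets:
Agr (methods 1·2): 0.47 vs {0.34, 0.46} → pass.
SS (methods 1·2): 0.50 vs {0.46, 0.34} → pass.
0 of 2 fail.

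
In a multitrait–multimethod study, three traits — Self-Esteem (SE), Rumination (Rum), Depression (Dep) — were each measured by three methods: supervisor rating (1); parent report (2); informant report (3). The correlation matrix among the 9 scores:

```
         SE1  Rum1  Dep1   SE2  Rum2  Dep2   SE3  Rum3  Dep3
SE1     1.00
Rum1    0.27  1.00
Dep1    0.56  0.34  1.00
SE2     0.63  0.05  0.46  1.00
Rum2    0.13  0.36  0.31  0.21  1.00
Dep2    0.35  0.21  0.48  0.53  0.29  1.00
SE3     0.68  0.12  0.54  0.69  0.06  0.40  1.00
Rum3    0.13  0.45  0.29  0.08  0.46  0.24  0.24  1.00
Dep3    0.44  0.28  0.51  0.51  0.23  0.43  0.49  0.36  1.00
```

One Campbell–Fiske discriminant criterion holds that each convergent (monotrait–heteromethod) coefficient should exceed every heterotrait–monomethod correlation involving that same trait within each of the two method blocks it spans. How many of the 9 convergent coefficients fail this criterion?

3

Convergent coefficients and their comparison sets:
SE (methods 1·2): 0.63 vs {0.27, 0.21, 0.56, 0.53} → pass.
SE (methods 1·3): 0.68 vs {0.27, 0.24, 0.56, 0.49} → pass.
SE (methods 2·3): 0.69 vs {0.21, 0.24, 0.53, 0.49} → pass.
Rum (methods 1·2): 0.36 vs {0.27, 0.21, 0.34, 0.29} → pass.
Rum (methods 1·3): 0.45 vs {0.27, 0.24, 0.34, 0.36} → pass.
Rum (methods 2·3): 0.46 vs {0.21, 0.24, 0.29, 0.36} → pass.
Dep (methods 1·2): 0.48 vs {0.56, 0.53, 0.34, 0.29} → fail.
Dep (methods 1·3): 0.51 vs {0.56, 0.49, 0.34, 0.36} → fail.
Dep (methods 2·3): 0.43 vs {0.53, 0.49, 0.29, 0.36} → fail.
3 of 9 fail.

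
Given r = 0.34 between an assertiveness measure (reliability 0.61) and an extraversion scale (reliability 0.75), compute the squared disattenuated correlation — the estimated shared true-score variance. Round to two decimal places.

Disattenuated r = 0.34 / √(0.61 × 0.75) = 0.34 / 0.6764 = 0.5027.
Shared true-score variance = 0.5027² = 0.2527 ≈ 0.25.

0.25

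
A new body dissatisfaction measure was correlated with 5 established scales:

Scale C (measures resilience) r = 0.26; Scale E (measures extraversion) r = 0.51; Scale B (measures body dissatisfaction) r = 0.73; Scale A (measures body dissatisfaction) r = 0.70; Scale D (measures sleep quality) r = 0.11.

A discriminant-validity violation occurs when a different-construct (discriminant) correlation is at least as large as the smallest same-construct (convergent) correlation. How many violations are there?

0

Convergent (same construct = body dissatisfaction): Scale B, Scale A.
Smallest convergent = 0.70. Discriminant values: 0.26, 0.51, 0.11; count ≥ 0.70 → 0.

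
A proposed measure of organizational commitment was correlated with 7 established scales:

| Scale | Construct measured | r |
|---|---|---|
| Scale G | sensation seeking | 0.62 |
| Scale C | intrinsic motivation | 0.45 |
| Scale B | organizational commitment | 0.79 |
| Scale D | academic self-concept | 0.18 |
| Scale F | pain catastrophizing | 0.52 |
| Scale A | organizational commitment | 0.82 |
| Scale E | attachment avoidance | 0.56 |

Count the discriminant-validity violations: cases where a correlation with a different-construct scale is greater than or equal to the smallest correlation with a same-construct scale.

Convergent (same construct = organizational commitment): Scale B, Scale A.
Smallest convergent = 0.79. Discriminant values: 0.62, 0.45, 0.18, 0.52, 0.56; count ≥ 0.79 → 0.

0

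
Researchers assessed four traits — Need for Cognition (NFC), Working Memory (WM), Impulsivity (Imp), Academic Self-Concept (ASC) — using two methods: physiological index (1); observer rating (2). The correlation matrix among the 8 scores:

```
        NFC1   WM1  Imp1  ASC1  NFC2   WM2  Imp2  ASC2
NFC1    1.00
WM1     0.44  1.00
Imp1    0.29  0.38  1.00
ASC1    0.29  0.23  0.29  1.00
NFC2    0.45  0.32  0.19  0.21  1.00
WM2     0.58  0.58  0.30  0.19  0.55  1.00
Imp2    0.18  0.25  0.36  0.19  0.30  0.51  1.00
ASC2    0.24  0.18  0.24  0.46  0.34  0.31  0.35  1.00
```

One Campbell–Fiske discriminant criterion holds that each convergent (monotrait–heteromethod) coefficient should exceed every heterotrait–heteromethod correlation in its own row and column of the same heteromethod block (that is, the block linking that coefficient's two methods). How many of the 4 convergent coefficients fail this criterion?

2

Each convergent coefficient versus the relevant comparison correlations:
NFC (methods 1·2): 0.45 vs {0.58, 0.32, 0.18, 0.19, 0.24, 0.21} → fail.
WM (methods 1·2): 0.58 vs {0.32, 0.58, 0.25, 0.30, 0.18, 0.19} → fail.
Imp (methods 1·2): 0.36 vs {0.19, 0.18, 0.30, 0.25, 0.24, 0.19} → pass.
ASC (methods 1·2): 0.46 vs {0.21, 0.24, 0.19, 0.18, 0.19, 0.24} → pass.
2 of 4 fail.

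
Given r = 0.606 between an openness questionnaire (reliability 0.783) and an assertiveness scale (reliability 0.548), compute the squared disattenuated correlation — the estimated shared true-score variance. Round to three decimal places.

Disattenuated r = 0.606 / √(0.783 × 0.548) = 0.606 / 0.6550 = 0.9252.
Shared true-score variance = 0.9252² = 0.8560 ≈ 0.856.

0.856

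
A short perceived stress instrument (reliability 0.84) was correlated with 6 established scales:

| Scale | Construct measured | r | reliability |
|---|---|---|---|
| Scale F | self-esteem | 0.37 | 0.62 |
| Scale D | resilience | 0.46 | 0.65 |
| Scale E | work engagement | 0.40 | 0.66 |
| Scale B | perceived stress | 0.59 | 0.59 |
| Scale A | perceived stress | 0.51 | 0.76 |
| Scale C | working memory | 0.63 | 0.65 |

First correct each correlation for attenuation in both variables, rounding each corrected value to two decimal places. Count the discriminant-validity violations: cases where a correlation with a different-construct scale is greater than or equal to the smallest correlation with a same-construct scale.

1

Disattenuated r (r / √(r_scale · r_new)):
  Scale F (disc): 0.37 / √(0.62·0.84) = 0.51
  Scale D (disc): 0.46 / √(0.65·0.84) = 0.62
  Scale E (disc): 0.40 / √(0.66·0.84) = 0.54
  Scale B (conv): 0.59 / √(0.59·0.84) = 0.84
  Scale A (conv): 0.51 / √(0.76·0.84) = 0.64
  Scale C (disc): 0.63 / √(0.65·0.84) = 0.85
Smallest convergent = 0.64. Discriminant values: 0.51, 0.62, 0.54, 0.85; count ≥ 0.64 → 1.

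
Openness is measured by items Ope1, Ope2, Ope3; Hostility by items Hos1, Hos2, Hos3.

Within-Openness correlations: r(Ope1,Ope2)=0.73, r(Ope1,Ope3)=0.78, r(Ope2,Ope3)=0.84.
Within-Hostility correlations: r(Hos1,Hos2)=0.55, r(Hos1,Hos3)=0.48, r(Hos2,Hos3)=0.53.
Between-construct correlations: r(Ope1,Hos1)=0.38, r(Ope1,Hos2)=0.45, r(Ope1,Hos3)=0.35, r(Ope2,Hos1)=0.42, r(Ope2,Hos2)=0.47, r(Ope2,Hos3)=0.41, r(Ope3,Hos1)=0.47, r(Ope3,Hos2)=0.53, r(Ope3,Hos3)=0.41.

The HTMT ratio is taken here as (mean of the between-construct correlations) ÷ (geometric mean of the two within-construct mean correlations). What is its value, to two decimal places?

Between-construct mean = 3.89/9 = 0.4322.
Mean within-Ope = 2.35/3 = 0.7833; mean within-Hos = 1.56/3 = 0.5200.
Geometric mean = √(0.7833 × 0.5200) = 0.6382.
HTMT = 0.4322 / 0.6382 = 0.68.

0.68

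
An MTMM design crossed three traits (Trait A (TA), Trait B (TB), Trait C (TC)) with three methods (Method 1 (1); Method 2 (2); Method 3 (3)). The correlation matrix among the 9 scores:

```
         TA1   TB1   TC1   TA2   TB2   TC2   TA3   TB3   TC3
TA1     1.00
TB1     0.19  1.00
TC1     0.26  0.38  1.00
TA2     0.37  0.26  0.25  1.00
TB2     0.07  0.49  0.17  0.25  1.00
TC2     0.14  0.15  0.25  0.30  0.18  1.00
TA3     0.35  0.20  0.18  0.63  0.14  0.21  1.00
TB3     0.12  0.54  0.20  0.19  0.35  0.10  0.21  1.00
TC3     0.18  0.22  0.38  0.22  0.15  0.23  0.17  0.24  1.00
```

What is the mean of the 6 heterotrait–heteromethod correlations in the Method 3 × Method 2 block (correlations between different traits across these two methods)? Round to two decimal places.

0.17

HTHM values (method 3 × method 2): 0.14, 0.21, 0.19, 0.10, 0.22, 0.15; mean = 1.01/6 = 0.17.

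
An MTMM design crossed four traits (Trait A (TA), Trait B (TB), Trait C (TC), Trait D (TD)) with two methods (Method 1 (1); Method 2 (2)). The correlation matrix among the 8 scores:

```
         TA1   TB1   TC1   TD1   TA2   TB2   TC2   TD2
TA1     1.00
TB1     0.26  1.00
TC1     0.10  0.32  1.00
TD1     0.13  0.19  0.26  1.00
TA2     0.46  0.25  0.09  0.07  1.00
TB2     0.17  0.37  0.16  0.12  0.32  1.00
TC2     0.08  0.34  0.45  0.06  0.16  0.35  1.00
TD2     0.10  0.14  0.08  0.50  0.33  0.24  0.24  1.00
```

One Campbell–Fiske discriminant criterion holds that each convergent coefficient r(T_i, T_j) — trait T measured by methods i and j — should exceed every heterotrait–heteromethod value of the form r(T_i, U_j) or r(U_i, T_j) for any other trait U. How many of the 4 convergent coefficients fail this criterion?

0

Convergent coefficients and their comparison sets:
TA (methods 1·2): 0.46 vs {0.17, 0.25, 0.08, 0.09, 0.10, 0.07} → pass.
TB (methods 1·2): 0.37 vs {0.25, 0.17, 0.34, 0.16, 0.14, 0.12} → pass.
TC (methods 1·2): 0.45 vs {0.09, 0.08, 0.16, 0.34, 0.08, 0.06} → pass.
TD (methods 1·2): 0.50 vs {0.07, 0.10, 0.12, 0.14, 0.06, 0.08} → pass.
0 of 4 fail.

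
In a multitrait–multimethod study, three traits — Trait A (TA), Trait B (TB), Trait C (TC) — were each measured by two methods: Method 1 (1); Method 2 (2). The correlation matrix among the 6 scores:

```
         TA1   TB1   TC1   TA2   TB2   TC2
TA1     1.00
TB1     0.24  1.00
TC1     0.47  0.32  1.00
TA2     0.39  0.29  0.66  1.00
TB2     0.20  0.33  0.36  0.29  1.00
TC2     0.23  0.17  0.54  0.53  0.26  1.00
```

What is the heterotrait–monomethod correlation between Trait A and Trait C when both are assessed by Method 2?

0.53

Different traits, same method: r(TA2, TC2) = 0.53.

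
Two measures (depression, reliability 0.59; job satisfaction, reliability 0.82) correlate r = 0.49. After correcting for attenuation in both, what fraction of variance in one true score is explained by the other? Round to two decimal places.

0.50

Disattenuated r = 0.49 / √(0.59 × 0.82) = 0.49 / 0.6956 = 0.7044.
Shared true-score variance = 0.7044² = 0.4962 ≈ 0.50.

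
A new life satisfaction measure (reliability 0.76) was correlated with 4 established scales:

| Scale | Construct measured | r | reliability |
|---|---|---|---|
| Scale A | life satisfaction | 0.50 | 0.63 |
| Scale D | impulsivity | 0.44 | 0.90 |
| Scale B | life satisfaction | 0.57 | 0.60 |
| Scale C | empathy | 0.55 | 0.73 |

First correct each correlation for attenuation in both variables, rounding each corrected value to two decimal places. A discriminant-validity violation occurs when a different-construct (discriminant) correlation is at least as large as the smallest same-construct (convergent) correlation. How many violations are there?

1

Disattenuated r (r / √(r_scale · r_new)):
  Scale A (conv): 0.50 / √(0.63·0.76) = 0.72
  Scale D (disc): 0.44 / √(0.90·0.76) = 0.53
  Scale B (conv): 0.57 / √(0.60·0.76) = 0.84
  Scale C (disc): 0.55 / √(0.73·0.76) = 0.74
Smallest convergent = 0.72. Discriminant values: 0.53, 0.74; count ≥ 0.72 → 1.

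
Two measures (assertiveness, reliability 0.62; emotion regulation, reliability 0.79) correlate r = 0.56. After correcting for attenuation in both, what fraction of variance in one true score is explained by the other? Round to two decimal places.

Disattenuated r = 0.56 / √(0.62 × 0.79) = 0.56 / 0.6999 = 0.8001.
Shared true-score variance = 0.8001² = 0.6402 ≈ 0.64.

0.64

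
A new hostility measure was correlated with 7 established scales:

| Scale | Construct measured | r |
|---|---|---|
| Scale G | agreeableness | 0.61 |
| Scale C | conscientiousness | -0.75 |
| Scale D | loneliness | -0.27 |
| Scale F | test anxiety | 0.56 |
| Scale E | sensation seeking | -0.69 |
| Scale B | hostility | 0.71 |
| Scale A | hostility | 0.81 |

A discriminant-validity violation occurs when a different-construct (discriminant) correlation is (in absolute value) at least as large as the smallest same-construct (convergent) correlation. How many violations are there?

Convergent (same construct = hostility): Scale B, Scale A.
Smallest convergent = 0.71. Discriminant |r|: 0.61, 0.75, 0.27, 0.56, 0.69; count ≥ 0.71 → 1.

1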